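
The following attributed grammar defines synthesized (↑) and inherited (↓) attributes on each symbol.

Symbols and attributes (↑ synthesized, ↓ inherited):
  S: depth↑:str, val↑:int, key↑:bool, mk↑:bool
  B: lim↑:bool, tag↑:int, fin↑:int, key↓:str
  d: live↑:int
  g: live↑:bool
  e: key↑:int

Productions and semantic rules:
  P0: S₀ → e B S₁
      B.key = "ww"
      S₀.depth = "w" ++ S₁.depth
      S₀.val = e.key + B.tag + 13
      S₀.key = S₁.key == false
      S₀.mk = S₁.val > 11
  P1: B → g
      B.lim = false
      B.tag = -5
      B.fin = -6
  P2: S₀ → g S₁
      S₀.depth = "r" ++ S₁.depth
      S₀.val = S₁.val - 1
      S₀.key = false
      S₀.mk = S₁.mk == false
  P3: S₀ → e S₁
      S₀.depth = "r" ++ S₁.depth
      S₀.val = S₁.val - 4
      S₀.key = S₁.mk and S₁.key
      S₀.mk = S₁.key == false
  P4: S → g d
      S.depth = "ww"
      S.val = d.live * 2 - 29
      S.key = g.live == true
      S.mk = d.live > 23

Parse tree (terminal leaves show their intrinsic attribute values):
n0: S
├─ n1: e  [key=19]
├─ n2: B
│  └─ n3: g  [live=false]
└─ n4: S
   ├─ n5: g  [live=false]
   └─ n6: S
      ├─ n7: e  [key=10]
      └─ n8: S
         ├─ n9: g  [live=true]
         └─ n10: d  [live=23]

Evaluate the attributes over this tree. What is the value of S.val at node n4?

12

1. n1.key = 19  [terminal]
2. n2.key = "ww"  ["ww"]
3. n3.live = false  [terminal]
4. n2.lim = false  [false]
5. n2.tag = -5  [-5]
6. n2.fin = -6  [-6]
7. n5.live = false  [terminal]
8. n7.key = 10  [terminal]
9. n9.live = true  [terminal]
10. n10.live = 23  [terminal]
11. n8.depth = "ww"  ["ww"]
12. n8.val = 17  [d.live * 2 - 29]
13. n8.key = true  [g.live == true]
14. n8.mk = false  [d.live > 23]
15. n6.depth = "rww"  ["r" ++ S₁.depth]
16. n6.val = 13  [S₁.val - 4]
17. n6.key = false  [S₁.mk and S₁.key]
18. n6.mk = false  [S₁.key == false]
19. n4.depth = "rrww"  ["r" ++ S₁.depth]
20. n4.val = 12  [S₁.val - 1]
21. n4.key = false  [false]
22. n4.mk = true  [S₁.mk == false]
23. n0.depth = "wrrww"  ["w" ++ S₁.depth]
24. n0.val = 27  [e.key + B.tag + 13]
25. n0.key = true  [S₁.key == false]
26. n0.mk = true  [S₁.val > 11]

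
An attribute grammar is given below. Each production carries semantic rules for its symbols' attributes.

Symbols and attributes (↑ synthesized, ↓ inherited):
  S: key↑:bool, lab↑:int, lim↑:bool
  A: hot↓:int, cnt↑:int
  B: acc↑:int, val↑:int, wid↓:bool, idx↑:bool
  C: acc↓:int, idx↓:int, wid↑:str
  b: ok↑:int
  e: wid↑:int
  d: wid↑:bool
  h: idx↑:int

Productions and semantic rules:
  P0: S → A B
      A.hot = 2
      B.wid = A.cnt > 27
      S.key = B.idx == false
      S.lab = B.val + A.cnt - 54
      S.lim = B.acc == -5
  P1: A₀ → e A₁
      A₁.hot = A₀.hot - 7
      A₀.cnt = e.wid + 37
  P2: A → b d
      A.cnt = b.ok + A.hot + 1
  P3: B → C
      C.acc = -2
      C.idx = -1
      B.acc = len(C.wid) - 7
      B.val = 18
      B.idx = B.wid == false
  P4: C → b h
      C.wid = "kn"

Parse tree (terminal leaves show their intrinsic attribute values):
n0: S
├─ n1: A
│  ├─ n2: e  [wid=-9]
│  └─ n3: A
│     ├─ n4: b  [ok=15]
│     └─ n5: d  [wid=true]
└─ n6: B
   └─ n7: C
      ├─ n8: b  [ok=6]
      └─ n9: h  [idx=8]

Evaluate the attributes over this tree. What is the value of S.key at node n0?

1. n1.hot = 2  [2]
2. n2.wid = -9  [terminal]
3. n3.hot = -5  [A₀.hot - 7]
4. n4.ok = 15  [terminal]
5. n5.wid = true  [terminal]
6. n3.cnt = 11  [b.ok + A.hot + 1]
7. n1.cnt = 28  [e.wid + 37]
8. n6.wid = true  [A.cnt > 27]
9. n7.acc = -2  [-2]
10. n7.idx = -1  [-1]
11. n8.ok = 6  [terminal]
12. n9.idx = 8  [terminal]
13. n7.wid = "kn"  ["kn"]
14. n6.acc = -5  [len(C.wid) - 7]
15. n6.val = 18  [18]
16. n6.idx = false  [B.wid == false]
17. n0.key = true  [B.idx == false]
18. n0.lab = -8  [B.val + A.cnt - 54]
19. n0.lim = true  [B.acc == -5]

true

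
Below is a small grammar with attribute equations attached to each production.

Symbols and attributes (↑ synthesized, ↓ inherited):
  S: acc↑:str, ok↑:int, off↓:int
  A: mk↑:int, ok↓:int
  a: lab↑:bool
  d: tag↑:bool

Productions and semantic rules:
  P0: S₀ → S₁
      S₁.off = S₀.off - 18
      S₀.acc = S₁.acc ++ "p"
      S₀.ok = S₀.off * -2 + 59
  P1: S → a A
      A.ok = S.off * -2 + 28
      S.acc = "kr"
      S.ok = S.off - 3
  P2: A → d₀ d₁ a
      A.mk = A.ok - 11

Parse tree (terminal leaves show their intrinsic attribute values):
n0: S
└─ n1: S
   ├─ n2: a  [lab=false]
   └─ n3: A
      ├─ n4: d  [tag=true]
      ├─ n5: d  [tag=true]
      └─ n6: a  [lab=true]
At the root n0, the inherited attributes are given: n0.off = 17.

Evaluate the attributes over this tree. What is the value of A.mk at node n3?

1. n0.off = 17  [given at root]
2. n1.off = -1  [S₀.off - 18]
3. n2.lab = false  [terminal]
4. n3.ok = 30  [S.off * -2 + 28]
5. n4.tag = true  [terminal]
6. n5.tag = true  [terminal]
7. n6.lab = true  [terminal]
8. n3.mk = 19  [A.ok - 11]
9. n1.acc = "kr"  ["kr"]
10. n1.ok = -4  [S.off - 3]
11. n0.acc = "krp"  [S₁.acc ++ "p"]
12. n0.ok = 25  [S₀.off * -2 + 59]

19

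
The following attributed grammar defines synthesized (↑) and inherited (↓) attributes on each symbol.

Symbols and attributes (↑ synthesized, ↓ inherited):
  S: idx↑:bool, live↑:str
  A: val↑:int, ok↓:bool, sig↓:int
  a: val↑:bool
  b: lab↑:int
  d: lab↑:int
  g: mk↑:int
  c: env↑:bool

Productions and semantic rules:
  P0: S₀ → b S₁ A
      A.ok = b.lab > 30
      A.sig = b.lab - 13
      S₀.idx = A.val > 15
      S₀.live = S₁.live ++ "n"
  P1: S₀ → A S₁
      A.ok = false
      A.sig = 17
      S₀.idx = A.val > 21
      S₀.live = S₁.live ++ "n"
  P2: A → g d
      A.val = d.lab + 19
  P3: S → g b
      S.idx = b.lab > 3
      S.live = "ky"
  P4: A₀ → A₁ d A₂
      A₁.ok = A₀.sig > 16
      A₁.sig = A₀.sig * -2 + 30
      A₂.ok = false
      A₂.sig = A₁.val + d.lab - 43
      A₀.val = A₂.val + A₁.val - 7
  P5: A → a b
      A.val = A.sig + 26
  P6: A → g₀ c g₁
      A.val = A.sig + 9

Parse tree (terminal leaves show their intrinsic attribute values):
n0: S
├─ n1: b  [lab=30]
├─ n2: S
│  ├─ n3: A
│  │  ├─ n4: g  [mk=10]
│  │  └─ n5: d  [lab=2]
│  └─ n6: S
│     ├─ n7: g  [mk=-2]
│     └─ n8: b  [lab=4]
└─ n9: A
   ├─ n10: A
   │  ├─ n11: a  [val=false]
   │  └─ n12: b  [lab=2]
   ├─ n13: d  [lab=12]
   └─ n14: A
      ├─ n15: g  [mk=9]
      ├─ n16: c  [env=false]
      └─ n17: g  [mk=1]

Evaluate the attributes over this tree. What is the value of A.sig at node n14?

-9

1. n1.lab = 30  [terminal]
2. n3.ok = false  [false]
3. n3.sig = 17  [17]
4. n4.mk = 10  [terminal]
5. n5.lab = 2  [terminal]
6. n3.val = 21  [d.lab + 19]
7. n7.mk = -2  [terminal]
8. n8.lab = 4  [terminal]
9. n6.idx = true  [b.lab > 3]
10. n6.live = "ky"  ["ky"]
11. n2.idx = false  [A.val > 21]
12. n2.live = "kyn"  [S₁.live ++ "n"]
13. n9.ok = false  [b.lab > 30]
14. n9.sig = 17  [b.lab - 13]
15. n10.ok = true  [A₀.sig > 16]
16. n10.sig = -4  [A₀.sig * -2 + 30]
17. n11.val = false  [terminal]
18. n12.lab = 2  [terminal]
19. n10.val = 22  [A.sig + 26]
20. n13.lab = 12  [terminal]
21. n14.ok = false  [false]
22. n14.sig = -9  [A₁.val + d.lab - 43]
23. n15.mk = 9  [terminal]
24. n16.env = false  [terminal]
25. n17.mk = 1  [terminal]
26. n14.val = 0  [A.sig + 9]
27. n9.val = 15  [A₂.val + A₁.val - 7]
28. n0.idx = false  [A.val > 15]
29. n0.live = "kynn"  [S₁.live ++ "n"]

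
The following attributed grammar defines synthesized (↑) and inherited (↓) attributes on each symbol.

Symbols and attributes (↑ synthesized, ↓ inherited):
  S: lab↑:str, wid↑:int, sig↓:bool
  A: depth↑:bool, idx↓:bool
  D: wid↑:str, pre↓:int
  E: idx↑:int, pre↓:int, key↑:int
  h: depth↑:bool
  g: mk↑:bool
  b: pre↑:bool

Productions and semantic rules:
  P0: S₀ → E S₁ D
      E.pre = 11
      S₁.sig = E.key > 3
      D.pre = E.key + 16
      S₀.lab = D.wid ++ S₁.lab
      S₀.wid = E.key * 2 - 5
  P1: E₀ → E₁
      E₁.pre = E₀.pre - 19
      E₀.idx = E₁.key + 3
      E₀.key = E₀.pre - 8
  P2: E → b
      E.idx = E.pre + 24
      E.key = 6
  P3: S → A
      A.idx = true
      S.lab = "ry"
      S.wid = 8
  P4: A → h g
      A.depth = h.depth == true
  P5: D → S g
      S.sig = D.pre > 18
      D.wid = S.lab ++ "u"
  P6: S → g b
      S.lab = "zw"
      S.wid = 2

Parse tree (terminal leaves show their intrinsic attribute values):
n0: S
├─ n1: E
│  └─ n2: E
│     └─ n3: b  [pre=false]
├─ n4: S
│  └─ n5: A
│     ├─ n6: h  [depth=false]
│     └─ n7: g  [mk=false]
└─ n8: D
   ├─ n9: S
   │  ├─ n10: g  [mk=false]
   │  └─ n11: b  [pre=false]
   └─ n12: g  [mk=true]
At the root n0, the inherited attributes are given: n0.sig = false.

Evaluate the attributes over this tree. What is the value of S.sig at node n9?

1. n0.sig = false  [given at root]
2. n1.pre = 11  [11]
3. n2.pre = -8  [E₀.pre - 19]
4. n3.pre = false  [terminal]
5. n2.idx = 16  [E.pre + 24]
6. n2.key = 6  [6]
7. n1.idx = 9  [E₁.key + 3]
8. n1.key = 3  [E₀.pre - 8]
9. n4.sig = false  [E.key > 3]
10. n5.idx = true  [true]
11. n6.depth = false  [terminal]
12. n7.mk = false  [terminal]
13. n5.depth = false  [h.depth == true]
14. n4.lab = "ry"  ["ry"]
15. n4.wid = 8  [8]
16. n8.pre = 19  [E.key + 16]
17. n9.sig = true  [D.pre > 18]
18. n10.mk = false  [terminal]
19. n11.pre = false  [terminal]
20. n9.lab = "zw"  ["zw"]
21. n9.wid = 2  [2]
22. n12.mk = true  [terminal]
23. n8.wid = "zwu"  [S.lab ++ "u"]
24. n0.lab = "zwury"  [D.wid ++ S₁.lab]
25. n0.wid = 1  [E.key * 2 - 5]

true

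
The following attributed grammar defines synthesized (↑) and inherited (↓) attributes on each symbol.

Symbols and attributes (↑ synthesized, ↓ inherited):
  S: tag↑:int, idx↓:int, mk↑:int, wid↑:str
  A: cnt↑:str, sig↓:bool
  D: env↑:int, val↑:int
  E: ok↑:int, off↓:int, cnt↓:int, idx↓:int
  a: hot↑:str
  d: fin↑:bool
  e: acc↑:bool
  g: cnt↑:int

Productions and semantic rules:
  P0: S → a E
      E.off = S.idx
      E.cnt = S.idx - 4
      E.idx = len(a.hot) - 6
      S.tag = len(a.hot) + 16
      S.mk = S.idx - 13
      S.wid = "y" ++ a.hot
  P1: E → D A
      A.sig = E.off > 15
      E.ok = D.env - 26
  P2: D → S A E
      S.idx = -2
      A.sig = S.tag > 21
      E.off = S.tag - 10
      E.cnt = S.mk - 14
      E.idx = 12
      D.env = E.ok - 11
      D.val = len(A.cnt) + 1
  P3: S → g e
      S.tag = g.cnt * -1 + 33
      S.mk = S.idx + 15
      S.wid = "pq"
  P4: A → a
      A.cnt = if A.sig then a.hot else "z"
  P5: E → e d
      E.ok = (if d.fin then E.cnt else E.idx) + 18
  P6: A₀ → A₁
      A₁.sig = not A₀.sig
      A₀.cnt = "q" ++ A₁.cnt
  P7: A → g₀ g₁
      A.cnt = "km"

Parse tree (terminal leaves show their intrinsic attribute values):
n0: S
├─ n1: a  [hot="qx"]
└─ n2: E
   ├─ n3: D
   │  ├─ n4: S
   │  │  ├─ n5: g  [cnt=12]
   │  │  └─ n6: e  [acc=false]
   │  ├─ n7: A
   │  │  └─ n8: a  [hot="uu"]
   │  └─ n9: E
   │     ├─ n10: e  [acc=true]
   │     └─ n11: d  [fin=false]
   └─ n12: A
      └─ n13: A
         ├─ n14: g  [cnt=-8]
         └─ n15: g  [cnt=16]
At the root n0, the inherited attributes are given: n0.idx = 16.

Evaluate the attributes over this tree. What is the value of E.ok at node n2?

1. n0.idx = 16  [given at root]
2. n1.hot = "qx"  [terminal]
3. n2.off = 16  [S.idx]
4. n2.cnt = 12  [S.idx - 4]
5. n2.idx = -4  [len(a.hot) - 6]
6. n4.idx = -2  [-2]
7. n5.cnt = 12  [terminal]
8. n6.acc = false  [terminal]
9. n4.tag = 21  [g.cnt * -1 + 33]
10. n4.mk = 13  [S.idx + 15]
11. n4.wid = "pq"  ["pq"]
12. n7.sig = false  [S.tag > 21]
13. n8.hot = "uu"  [terminal]
14. n7.cnt = "z"  [if A.sig then a.hot else "z"]
15. n9.off = 11  [S.tag - 10]
16. n9.cnt = -1  [S.mk - 14]
17. n9.idx = 12  [12]
18. n10.acc = true  [terminal]
19. n11.fin = false  [terminal]
20. n9.ok = 30  [(if d.fin then E.cnt else E.idx) + 18]
21. n3.env = 19  [E.ok - 11]
22. n3.val = 2  [len(A.cnt) + 1]
23. n12.sig = true  [E.off > 15]
24. n13.sig = false  [not A₀.sig]
25. n14.cnt = -8  [terminal]
26. n15.cnt = 16  [terminal]
27. n13.cnt = "km"  ["km"]
28. n12.cnt = "qkm"  ["q" ++ A₁.cnt]
29. n2.ok = -7  [D.env - 26]
30. n0.tag = 18  [len(a.hot) + 16]
31. n0.mk = 3  [S.idx - 13]
32. n0.wid = "yqx"  ["y" ++ a.hot]

-7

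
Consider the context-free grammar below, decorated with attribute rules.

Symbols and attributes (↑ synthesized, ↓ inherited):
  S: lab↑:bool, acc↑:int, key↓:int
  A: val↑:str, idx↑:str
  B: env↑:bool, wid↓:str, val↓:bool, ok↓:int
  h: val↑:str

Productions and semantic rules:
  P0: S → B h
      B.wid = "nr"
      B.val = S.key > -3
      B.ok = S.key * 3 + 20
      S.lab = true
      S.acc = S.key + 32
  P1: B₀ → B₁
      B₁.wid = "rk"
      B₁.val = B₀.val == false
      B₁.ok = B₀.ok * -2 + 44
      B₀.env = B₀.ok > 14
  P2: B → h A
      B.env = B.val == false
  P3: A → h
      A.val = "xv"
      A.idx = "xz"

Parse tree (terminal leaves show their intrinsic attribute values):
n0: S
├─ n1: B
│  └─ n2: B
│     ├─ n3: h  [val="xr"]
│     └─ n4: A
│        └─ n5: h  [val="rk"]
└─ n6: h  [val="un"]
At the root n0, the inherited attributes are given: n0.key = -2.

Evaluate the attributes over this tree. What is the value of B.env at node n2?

true

1. n0.key = -2  [given at root]
2. n1.wid = "nr"  ["nr"]
3. n1.val = true  [S.key > -3]
4. n1.ok = 14  [S.key * 3 + 20]
5. n2.wid = "rk"  ["rk"]
6. n2.val = false  [B₀.val == false]
7. n2.ok = 16  [B₀.ok * -2 + 44]
8. n3.val = "xr"  [terminal]
9. n5.val = "rk"  [terminal]
10. n4.val = "xv"  ["xv"]
11. n4.idx = "xz"  ["xz"]
12. n2.env = true  [B.val == false]
13. n1.env = false  [B₀.ok > 14]
14. n6.val = "un"  [terminal]
15. n0.lab = true  [true]
16. n0.acc = 30  [S.key + 32]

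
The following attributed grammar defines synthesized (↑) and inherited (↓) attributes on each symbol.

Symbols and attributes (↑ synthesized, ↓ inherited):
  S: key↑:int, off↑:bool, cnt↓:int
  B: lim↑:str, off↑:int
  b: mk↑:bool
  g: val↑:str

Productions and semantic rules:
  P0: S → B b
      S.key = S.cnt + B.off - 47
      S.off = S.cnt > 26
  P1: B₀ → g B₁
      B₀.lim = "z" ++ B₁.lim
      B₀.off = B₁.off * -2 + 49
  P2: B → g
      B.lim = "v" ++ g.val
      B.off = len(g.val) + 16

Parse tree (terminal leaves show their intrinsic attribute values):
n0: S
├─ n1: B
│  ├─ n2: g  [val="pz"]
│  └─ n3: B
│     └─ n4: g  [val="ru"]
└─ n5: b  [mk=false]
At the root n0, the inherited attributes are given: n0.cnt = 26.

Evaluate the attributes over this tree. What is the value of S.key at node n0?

-8

1. n0.cnt = 26  [given at root]
2. n2.val = "pz"  [terminal]
3. n4.val = "ru"  [terminal]
4. n3.lim = "vru"  ["v" ++ g.val]
5. n3.off = 18  [len(g.val) + 16]
6. n1.lim = "zvru"  ["z" ++ B₁.lim]
7. n1.off = 13  [B₁.off * -2 + 49]
8. n5.mk = false  [terminal]
9. n0.key = -8  [S.cnt + B.off - 47]
10. n0.off = false  [S.cnt > 26]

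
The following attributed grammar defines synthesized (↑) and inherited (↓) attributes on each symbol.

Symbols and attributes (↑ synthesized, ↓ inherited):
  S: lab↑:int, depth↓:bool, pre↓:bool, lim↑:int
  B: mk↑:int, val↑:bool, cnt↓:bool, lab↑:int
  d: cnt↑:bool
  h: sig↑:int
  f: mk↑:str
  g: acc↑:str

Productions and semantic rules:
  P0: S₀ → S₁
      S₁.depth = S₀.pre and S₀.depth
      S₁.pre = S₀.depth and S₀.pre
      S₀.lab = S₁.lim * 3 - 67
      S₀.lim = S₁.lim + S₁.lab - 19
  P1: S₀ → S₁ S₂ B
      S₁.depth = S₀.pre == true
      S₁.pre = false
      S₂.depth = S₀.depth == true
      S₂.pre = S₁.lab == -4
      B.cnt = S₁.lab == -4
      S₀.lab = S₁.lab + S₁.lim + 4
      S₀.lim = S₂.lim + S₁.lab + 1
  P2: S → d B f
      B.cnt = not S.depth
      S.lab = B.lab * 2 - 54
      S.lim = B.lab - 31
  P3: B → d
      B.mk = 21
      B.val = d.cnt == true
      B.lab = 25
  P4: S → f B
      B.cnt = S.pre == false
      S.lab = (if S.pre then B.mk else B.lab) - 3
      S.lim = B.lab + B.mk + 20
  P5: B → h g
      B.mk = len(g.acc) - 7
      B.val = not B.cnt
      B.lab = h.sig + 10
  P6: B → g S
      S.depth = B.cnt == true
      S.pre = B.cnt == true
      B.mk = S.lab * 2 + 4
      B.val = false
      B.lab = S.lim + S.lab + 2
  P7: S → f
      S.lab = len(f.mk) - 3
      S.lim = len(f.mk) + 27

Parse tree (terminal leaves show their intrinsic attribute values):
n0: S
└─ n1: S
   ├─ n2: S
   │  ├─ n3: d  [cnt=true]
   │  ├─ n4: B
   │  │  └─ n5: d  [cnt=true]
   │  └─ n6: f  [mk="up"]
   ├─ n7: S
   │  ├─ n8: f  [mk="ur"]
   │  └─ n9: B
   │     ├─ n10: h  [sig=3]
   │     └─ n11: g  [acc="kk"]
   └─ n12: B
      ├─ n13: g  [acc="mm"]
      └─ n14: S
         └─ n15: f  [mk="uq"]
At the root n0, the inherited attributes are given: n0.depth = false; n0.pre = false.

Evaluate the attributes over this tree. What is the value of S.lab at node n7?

-8

1. n0.depth = false  [given at root]
2. n0.pre = false  [given at root]
3. n1.depth = false  [S₀.pre and S₀.depth]
4. n1.pre = false  [S₀.depth and S₀.pre]
5. n2.depth = false  [S₀.pre == true]
6. n2.pre = false  [false]
7. n3.cnt = true  [terminal]
8. n4.cnt = true  [not S.depth]
9. n5.cnt = true  [terminal]
10. n4.mk = 21  [21]
11. n4.val = true  [d.cnt == true]
12. n4.lab = 25  [25]
13. n6.mk = "up"  [terminal]
14. n2.lab = -4  [B.lab * 2 - 54]
15. n2.lim = -6  [B.lab - 31]
16. n7.depth = false  [S₀.depth == true]
17. n7.pre = true  [S₁.lab == -4]
18. n8.mk = "ur"  [terminal]
19. n9.cnt = false  [S.pre == false]
20. n10.sig = 3  [terminal]
21. n11.acc = "kk"  [terminal]
22. n9.mk = -5  [len(g.acc) - 7]
23. n9.val = true  [not B.cnt]
24. n9.lab = 13  [h.sig + 10]
25. n7.lab = -8  [(if S.pre then B.mk else B.lab) - 3]
26. n7.lim = 28  [B.lab + B.mk + 20]
27. n12.cnt = true  [S₁.lab == -4]
28. n13.acc = "mm"  [terminal]
29. n14.depth = true  [B.cnt == true]
30. n14.pre = true  [B.cnt == true]
31. n15.mk = "uq"  [terminal]
32. n14.lab = -1  [len(f.mk) - 3]
33. n14.lim = 29  [len(f.mk) + 27]
34. n12.mk = 2  [S.lab * 2 + 4]
35. n12.val = false  [false]
36. n12.lab = 30  [S.lim + S.lab + 2]
37. n1.lab = -6  [S₁.lab + S₁.lim + 4]
38. n1.lim = 25  [S₂.lim + S₁.lab + 1]
39. n0.lab = 8  [S₁.lim * 3 - 67]
40. n0.lim = 0  [S₁.lim + S₁.lab - 19]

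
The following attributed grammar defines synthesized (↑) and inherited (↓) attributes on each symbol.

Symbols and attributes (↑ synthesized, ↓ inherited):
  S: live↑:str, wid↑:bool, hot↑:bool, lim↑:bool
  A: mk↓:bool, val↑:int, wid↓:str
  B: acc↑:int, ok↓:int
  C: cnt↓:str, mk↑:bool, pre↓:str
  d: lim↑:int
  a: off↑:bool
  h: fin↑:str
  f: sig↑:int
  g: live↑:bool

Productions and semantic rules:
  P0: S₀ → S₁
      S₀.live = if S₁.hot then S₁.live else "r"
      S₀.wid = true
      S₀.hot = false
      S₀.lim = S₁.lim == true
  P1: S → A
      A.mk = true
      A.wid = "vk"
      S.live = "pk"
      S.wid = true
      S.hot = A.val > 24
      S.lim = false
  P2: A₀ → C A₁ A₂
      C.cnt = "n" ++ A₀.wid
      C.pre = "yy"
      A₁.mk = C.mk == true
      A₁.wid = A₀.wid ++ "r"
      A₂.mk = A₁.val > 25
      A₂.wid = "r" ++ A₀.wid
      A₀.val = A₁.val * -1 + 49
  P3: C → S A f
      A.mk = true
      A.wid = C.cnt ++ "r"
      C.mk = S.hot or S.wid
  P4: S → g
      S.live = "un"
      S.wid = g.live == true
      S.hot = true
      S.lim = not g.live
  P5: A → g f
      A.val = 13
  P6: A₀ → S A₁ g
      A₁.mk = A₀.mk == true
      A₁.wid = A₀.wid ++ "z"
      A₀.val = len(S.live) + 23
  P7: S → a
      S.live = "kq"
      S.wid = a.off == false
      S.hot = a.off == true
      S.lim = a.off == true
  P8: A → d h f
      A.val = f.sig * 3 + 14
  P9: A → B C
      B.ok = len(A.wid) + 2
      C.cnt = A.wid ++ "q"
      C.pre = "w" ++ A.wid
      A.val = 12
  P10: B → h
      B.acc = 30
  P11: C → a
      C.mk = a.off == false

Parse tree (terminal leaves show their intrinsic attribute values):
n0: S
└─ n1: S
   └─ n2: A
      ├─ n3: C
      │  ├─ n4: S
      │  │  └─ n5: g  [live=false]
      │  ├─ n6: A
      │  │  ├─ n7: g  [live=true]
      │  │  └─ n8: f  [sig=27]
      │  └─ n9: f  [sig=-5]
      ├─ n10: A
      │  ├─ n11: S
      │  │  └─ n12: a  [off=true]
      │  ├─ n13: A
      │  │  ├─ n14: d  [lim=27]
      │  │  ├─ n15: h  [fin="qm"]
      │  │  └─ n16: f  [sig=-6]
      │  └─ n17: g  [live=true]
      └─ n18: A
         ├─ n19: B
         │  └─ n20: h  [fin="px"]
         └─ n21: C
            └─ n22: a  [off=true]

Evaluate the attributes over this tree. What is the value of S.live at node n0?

1. n2.mk = true  [true]
2. n2.wid = "vk"  ["vk"]
3. n3.cnt = "nvk"  ["n" ++ A₀.wid]
4. n3.pre = "yy"  ["yy"]
5. n5.live = false  [terminal]
6. n4.live = "un"  ["un"]
7. n4.wid = false  [g.live == true]
8. n4.hot = true  [true]
9. n4.lim = true  [not g.live]
10. n6.mk = true  [true]
11. n6.wid = "nvkr"  [C.cnt ++ "r"]
12. n7.live = true  [terminal]
13. n8.sig = 27  [terminal]
14. n6.val = 13  [13]
15. n9.sig = -5  [terminal]
16. n3.mk = true  [S.hot or S.wid]
17. n10.mk = true  [C.mk == true]
18. n10.wid = "vkr"  [A₀.wid ++ "r"]
19. n12.off = true  [terminal]
20. n11.live = "kq"  ["kq"]
21. n11.wid = false  [a.off == false]
22. n11.hot = true  [a.off == true]
23. n11.lim = true  [a.off == true]
24. n13.mk = true  [A₀.mk == true]
25. n13.wid = "vkrz"  [A₀.wid ++ "z"]
26. n14.lim = 27  [terminal]
27. n15.fin = "qm"  [terminal]
28. n16.sig = -6  [terminal]
29. n13.val = -4  [f.sig * 3 + 14]
30. n17.live = true  [terminal]
31. n10.val = 25  [len(S.live) + 23]
32. n18.mk = false  [A₁.val > 25]
33. n18.wid = "rvk"  ["r" ++ A₀.wid]
34. n19.ok = 5  [len(A.wid) + 2]
35. n20.fin = "px"  [terminal]
36. n19.acc = 30  [30]
37. n21.cnt = "rvkq"  [A.wid ++ "q"]
38. n21.pre = "wrvk"  ["w" ++ A.wid]
39. n22.off = true  [terminal]
40. n21.mk = false  [a.off == false]
41. n18.val = 12  [12]
42. n2.val = 24  [A₁.val * -1 + 49]
43. n1.live = "pk"  ["pk"]
44. n1.wid = true  [true]
45. n1.hot = false  [A.val > 24]
46. n1.lim = false  [false]
47. n0.live = "r"  [if S₁.hot then S₁.live else "r"]
48. n0.wid = true  [true]
49. n0.hot = false  [false]
50. n0.lim = false  [S₁.lim == true]

"r"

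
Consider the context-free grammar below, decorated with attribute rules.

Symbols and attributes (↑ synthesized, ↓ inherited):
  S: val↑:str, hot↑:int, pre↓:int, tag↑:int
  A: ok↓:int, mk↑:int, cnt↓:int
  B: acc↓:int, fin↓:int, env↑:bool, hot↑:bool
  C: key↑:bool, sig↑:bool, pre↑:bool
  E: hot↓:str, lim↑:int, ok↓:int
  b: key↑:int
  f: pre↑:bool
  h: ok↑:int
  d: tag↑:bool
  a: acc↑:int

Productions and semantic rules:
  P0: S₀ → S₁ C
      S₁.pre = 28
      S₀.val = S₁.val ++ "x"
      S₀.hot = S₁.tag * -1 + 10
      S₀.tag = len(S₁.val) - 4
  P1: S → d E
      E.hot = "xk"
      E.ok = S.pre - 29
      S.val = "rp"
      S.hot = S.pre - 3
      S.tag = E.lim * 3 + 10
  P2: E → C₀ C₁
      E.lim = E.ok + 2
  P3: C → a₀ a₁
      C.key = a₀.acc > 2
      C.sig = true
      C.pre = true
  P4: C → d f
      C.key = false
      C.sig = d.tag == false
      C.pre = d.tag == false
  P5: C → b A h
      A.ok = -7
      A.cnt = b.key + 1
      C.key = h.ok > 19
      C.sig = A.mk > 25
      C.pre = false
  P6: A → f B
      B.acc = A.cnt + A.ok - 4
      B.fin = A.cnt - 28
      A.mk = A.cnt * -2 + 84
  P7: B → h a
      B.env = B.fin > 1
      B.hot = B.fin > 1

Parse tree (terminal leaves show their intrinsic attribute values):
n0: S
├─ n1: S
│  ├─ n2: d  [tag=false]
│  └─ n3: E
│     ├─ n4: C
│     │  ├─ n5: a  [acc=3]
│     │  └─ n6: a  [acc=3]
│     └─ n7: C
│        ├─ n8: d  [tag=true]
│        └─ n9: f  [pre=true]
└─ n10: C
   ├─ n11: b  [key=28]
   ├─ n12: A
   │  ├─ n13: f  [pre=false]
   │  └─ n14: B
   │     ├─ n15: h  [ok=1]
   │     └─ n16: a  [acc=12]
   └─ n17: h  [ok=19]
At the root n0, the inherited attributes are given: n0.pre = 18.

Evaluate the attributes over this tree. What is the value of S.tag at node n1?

13

1. n0.pre = 18  [given at root]
2. n1.pre = 28  [28]
3. n2.tag = false  [terminal]
4. n3.hot = "xk"  ["xk"]
5. n3.ok = -1  [S.pre - 29]
6. n5.acc = 3  [terminal]
7. n6.acc = 3  [terminal]
8. n4.key = true  [a₀.acc > 2]
9. n4.sig = true  [true]
10. n4.pre = true  [true]
11. n8.tag = true  [terminal]
12. n9.pre = true  [terminal]
13. n7.key = false  [false]
14. n7.sig = false  [d.tag == false]
15. n7.pre = false  [d.tag == false]
16. n3.lim = 1  [E.ok + 2]
17. n1.val = "rp"  ["rp"]
18. n1.hot = 25  [S.pre - 3]
19. n1.tag = 13  [E.lim * 3 + 10]
20. n11.key = 28  [terminal]
21. n12.ok = -7  [-7]
22. n12.cnt = 29  [b.key + 1]
23. n13.pre = false  [terminal]
24. n14.acc = 18  [A.cnt + A.ok - 4]
25. n14.fin = 1  [A.cnt - 28]
26. n15.ok = 1  [terminal]
27. n16.acc = 12  [terminal]
28. n14.env = false  [B.fin > 1]
29. n14.hot = false  [B.fin > 1]
30. n12.mk = 26  [A.cnt * -2 + 84]
31. n17.ok = 19  [terminal]
32. n10.key = false  [h.ok > 19]
33. n10.sig = true  [A.mk > 25]
34. n10.pre = false  [false]
35. n0.val = "rpx"  [S₁.val ++ "x"]
36. n0.hot = -3  [S₁.tag * -1 + 10]
37. n0.tag = -2  [len(S₁.val) - 4]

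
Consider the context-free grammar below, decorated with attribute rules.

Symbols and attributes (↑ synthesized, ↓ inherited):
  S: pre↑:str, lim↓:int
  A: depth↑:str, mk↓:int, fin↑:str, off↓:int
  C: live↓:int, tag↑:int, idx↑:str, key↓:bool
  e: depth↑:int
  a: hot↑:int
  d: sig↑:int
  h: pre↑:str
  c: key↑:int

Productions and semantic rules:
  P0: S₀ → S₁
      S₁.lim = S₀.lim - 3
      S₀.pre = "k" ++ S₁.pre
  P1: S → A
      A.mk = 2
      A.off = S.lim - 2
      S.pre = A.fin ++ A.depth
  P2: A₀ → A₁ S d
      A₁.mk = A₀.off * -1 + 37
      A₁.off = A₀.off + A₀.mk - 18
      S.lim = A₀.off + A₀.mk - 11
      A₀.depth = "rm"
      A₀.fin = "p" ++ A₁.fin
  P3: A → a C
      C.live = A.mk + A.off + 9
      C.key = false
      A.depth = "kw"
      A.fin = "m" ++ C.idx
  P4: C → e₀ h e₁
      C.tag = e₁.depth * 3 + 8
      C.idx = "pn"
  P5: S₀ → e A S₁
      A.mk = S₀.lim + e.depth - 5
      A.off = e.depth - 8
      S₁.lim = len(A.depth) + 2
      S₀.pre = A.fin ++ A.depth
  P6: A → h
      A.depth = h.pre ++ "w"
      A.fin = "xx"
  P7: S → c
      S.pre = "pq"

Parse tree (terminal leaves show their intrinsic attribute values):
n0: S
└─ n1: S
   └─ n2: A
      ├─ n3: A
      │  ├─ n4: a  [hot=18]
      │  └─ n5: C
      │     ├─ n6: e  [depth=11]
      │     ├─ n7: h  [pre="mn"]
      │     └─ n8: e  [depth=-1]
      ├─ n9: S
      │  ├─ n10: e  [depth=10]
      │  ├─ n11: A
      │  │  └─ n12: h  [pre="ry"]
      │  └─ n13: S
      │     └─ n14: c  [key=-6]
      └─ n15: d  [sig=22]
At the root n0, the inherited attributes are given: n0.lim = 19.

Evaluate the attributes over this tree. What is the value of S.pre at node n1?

1. n0.lim = 19  [given at root]
2. n1.lim = 16  [S₀.lim - 3]
3. n2.mk = 2  [2]
4. n2.off = 14  [S.lim - 2]
5. n3.mk = 23  [A₀.off * -1 + 37]
6. n3.off = -2  [A₀.off + A₀.mk - 18]
7. n4.hot = 18  [terminal]
8. n5.live = 30  [A.mk + A.off + 9]
9. n5.key = false  [false]
10. n6.depth = 11  [terminal]
11. n7.pre = "mn"  [terminal]
12. n8.depth = -1  [terminal]
13. n5.tag = 5  [e₁.depth * 3 + 8]
14. n5.idx = "pn"  ["pn"]
15. n3.depth = "kw"  ["kw"]
16. n3.fin = "mpn"  ["m" ++ C.idx]
17. n9.lim = 5  [A₀.off + A₀.mk - 11]
18. n10.depth = 10  [terminal]
19. n11.mk = 10  [S₀.lim + e.depth - 5]
20. n11.off = 2  [e.depth - 8]
21. n12.pre = "ry"  [terminal]
22. n11.depth = "ryw"  [h.pre ++ "w"]
23. n11.fin = "xx"  ["xx"]
24. n13.lim = 5  [len(A.depth) + 2]
25. n14.key = -6  [terminal]
26. n13.pre = "pq"  ["pq"]
27. n9.pre = "xxryw"  [A.fin ++ A.depth]
28. n15.sig = 22  [terminal]
29. n2.depth = "rm"  ["rm"]
30. n2.fin = "pmpn"  ["p" ++ A₁.fin]
31. n1.pre = "pmpnrm"  [A.fin ++ A.depth]
32. n0.pre = "kpmpnrm"  ["k" ++ S₁.pre]

"pmpnrm"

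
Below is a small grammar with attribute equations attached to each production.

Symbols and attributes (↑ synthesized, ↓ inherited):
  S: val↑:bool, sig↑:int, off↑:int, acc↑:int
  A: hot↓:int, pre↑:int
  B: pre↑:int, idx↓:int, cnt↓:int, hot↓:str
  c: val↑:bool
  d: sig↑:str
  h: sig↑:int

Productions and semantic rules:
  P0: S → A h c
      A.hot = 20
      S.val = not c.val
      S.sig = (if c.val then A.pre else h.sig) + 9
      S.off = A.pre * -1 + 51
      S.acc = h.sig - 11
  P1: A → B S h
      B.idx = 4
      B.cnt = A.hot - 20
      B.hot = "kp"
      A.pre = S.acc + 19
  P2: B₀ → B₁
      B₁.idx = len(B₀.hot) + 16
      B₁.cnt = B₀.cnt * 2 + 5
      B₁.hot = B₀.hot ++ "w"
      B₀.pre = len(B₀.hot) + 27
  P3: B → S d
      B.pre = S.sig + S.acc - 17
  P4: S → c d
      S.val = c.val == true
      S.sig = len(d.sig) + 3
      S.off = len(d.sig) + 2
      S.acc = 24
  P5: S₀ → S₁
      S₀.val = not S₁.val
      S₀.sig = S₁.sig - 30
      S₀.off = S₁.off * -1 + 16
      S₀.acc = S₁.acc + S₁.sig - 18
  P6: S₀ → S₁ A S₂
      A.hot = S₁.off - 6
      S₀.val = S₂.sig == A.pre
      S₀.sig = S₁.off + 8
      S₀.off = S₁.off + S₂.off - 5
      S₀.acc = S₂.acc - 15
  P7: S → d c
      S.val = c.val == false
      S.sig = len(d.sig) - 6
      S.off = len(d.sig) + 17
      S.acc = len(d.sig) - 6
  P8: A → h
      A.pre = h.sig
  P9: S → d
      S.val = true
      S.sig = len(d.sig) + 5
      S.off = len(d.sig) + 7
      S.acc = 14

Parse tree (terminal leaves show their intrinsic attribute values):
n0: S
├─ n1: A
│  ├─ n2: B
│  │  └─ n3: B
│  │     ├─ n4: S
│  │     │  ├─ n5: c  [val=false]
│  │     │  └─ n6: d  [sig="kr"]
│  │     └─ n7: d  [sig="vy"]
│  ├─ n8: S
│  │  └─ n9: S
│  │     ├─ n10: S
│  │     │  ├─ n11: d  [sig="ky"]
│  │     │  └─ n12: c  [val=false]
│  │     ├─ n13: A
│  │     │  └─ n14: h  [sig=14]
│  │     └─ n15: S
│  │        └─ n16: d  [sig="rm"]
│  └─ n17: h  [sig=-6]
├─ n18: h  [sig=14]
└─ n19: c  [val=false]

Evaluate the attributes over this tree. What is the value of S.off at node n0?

1. n1.hot = 20  [20]
2. n2.idx = 4  [4]
3. n2.cnt = 0  [A.hot - 20]
4. n2.hot = "kp"  ["kp"]
5. n3.idx = 18  [len(B₀.hot) + 16]
6. n3.cnt = 5  [B₀.cnt * 2 + 5]
7. n3.hot = "kpw"  [B₀.hot ++ "w"]
8. n5.val = false  [terminal]
9. n6.sig = "kr"  [terminal]
10. n4.val = false  [c.val == true]
11. n4.sig = 5  [len(d.sig) + 3]
12. n4.off = 4  [len(d.sig) + 2]
13. n4.acc = 24  [24]
14. n7.sig = "vy"  [terminal]
15. n3.pre = 12  [S.sig + S.acc - 17]
16. n2.pre = 29  [len(B₀.hot) + 27]
17. n11.sig = "ky"  [terminal]
18. n12.val = false  [terminal]
19. n10.val = true  [c.val == false]
20. n10.sig = -4  [len(d.sig) - 6]
21. n10.off = 19  [len(d.sig) + 17]
22. n10.acc = -4  [len(d.sig) - 6]
23. n13.hot = 13  [S₁.off - 6]
24. n14.sig = 14  [terminal]
25. n13.pre = 14  [h.sig]
26. n16.sig = "rm"  [terminal]
27. n15.val = true  [true]
28. n15.sig = 7  [len(d.sig) + 5]
29. n15.off = 9  [len(d.sig) + 7]
30. n15.acc = 14  [14]
31. n9.val = false  [S₂.sig == A.pre]
32. n9.sig = 27  [S₁.off + 8]
33. n9.off = 23  [S₁.off + S₂.off - 5]
34. n9.acc = -1  [S₂.acc - 15]
35. n8.val = true  [not S₁.val]
36. n8.sig = -3  [S₁.sig - 30]
37. n8.off = -7  [S₁.off * -1 + 16]
38. n8.acc = 8  [S₁.acc + S₁.sig - 18]
39. n17.sig = -6  [terminal]
40. n1.pre = 27  [S.acc + 19]
41. n18.sig = 14  [terminal]
42. n19.val = false  [terminal]
43. n0.val = true  [not c.val]
44. n0.sig = 23  [(if c.val then A.pre else h.sig) + 9]
45. n0.off = 24  [A.pre * -1 + 51]
46. n0.acc = 3  [h.sig - 11]

24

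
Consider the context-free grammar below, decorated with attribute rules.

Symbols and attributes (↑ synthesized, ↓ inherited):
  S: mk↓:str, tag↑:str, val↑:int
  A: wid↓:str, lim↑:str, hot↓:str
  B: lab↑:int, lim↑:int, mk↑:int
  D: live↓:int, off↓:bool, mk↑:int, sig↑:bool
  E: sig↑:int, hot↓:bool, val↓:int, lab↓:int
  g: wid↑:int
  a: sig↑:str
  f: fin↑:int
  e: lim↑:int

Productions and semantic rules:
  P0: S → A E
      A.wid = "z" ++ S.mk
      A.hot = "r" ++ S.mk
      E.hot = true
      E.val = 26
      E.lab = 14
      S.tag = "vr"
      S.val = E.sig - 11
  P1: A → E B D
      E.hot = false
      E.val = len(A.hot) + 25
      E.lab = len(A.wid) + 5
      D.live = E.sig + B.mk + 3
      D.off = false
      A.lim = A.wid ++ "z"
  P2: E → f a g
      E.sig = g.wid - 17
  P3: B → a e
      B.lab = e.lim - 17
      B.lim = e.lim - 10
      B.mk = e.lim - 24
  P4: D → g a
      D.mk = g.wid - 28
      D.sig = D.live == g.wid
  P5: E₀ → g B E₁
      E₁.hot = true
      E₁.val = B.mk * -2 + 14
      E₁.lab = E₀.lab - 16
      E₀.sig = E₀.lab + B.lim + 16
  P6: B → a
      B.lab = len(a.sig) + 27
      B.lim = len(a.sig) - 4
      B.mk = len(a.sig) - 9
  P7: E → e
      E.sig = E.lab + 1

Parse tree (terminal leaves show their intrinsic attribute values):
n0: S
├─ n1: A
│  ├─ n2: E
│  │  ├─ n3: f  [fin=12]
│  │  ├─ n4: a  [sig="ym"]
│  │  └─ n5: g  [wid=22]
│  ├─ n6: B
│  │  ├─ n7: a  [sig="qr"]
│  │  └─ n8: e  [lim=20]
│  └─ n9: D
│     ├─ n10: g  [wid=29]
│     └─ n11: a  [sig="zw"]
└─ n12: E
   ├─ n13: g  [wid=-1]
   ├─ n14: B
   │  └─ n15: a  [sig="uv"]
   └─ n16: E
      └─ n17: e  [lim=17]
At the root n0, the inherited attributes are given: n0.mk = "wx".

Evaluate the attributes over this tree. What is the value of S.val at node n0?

1. n0.mk = "wx"  [given at root]
2. n1.wid = "zwx"  ["z" ++ S.mk]
3. n1.hot = "rwx"  ["r" ++ S.mk]
4. n2.hot = false  [false]
5. n2.val = 28  [len(A.hot) + 25]
6. n2.lab = 8  [len(A.wid) + 5]
7. n3.fin = 12  [terminal]
8. n4.sig = "ym"  [terminal]
9. n5.wid = 22  [terminal]
10. n2.sig = 5  [g.wid - 17]
11. n7.sig = "qr"  [terminal]
12. n8.lim = 20  [terminal]
13. n6.lab = 3  [e.lim - 17]
14. n6.lim = 10  [e.lim - 10]
15. n6.mk = -4  [e.lim - 24]
16. n9.live = 4  [E.sig + B.mk + 3]
17. n9.off = false  [false]
18. n10.wid = 29  [terminal]
19. n11.sig = "zw"  [terminal]
20. n9.mk = 1  [g.wid - 28]
21. n9.sig = false  [D.live == g.wid]
22. n1.lim = "zwxz"  [A.wid ++ "z"]
23. n12.hot = true  [true]
24. n12.val = 26  [26]
25. n12.lab = 14  [14]
26. n13.wid = -1  [terminal]
27. n15.sig = "uv"  [terminal]
28. n14.lab = 29  [len(a.sig) + 27]
29. n14.lim = -2  [len(a.sig) - 4]
30. n14.mk = -7  [len(a.sig) - 9]
31. n16.hot = true  [true]
32. n16.val = 28  [B.mk * -2 + 14]
33. n16.lab = -2  [E₀.lab - 16]
34. n17.lim = 17  [terminal]
35. n16.sig = -1  [E.lab + 1]
36. n12.sig = 28  [E₀.lab + B.lim + 16]
37. n0.tag = "vr"  ["vr"]
38. n0.val = 17  [E.sig - 11]

17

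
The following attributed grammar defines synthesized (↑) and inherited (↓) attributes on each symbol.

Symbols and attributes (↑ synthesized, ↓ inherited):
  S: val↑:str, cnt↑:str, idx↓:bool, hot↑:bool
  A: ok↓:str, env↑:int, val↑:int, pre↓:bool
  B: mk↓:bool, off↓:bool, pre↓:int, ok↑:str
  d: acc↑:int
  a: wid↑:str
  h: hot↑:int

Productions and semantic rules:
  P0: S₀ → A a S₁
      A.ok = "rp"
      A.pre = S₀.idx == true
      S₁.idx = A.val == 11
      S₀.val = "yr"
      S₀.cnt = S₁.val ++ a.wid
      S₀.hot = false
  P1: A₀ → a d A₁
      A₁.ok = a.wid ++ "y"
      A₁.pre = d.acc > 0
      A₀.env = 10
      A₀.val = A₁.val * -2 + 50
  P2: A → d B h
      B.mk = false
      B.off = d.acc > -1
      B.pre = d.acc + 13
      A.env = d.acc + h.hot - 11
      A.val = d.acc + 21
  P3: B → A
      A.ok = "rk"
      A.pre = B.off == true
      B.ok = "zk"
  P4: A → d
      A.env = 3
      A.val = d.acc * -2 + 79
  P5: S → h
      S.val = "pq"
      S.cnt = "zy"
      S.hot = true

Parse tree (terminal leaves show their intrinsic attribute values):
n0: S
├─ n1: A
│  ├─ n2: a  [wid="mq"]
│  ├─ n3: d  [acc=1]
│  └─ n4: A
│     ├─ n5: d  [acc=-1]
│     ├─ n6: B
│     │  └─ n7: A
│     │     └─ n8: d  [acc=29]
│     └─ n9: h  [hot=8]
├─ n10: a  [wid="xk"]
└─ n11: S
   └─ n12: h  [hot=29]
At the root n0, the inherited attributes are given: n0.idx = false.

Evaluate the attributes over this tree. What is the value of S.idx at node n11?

1. n0.idx = false  [given at root]
2. n1.ok = "rp"  ["rp"]
3. n1.pre = false  [S₀.idx == true]
4. n2.wid = "mq"  [terminal]
5. n3.acc = 1  [terminal]
6. n4.ok = "mqy"  [a.wid ++ "y"]
7. n4.pre = true  [d.acc > 0]
8. n5.acc = -1  [terminal]
9. n6.mk = false  [false]
10. n6.off = false  [d.acc > -1]
11. n6.pre = 12  [d.acc + 13]
12. n7.ok = "rk"  ["rk"]
13. n7.pre = false  [B.off == true]
14. n8.acc = 29  [terminal]
15. n7.env = 3  [3]
16. n7.val = 21  [d.acc * -2 + 79]
17. n6.ok = "zk"  ["zk"]
18. n9.hot = 8  [terminal]
19. n4.env = -4  [d.acc + h.hot - 11]
20. n4.val = 20  [d.acc + 21]
21. n1.env = 10  [10]
22. n1.val = 10  [A₁.val * -2 + 50]
23. n10.wid = "xk"  [terminal]
24. n11.idx = false  [A.val == 11]
25. n12.hot = 29  [terminal]
26. n11.val = "pq"  ["pq"]
27. n11.cnt = "zy"  ["zy"]
28. n11.hot = true  [true]
29. n0.val = "yr"  ["yr"]
30. n0.cnt = "pqxk"  [S₁.val ++ a.wid]
31. n0.hot = false  [false]

false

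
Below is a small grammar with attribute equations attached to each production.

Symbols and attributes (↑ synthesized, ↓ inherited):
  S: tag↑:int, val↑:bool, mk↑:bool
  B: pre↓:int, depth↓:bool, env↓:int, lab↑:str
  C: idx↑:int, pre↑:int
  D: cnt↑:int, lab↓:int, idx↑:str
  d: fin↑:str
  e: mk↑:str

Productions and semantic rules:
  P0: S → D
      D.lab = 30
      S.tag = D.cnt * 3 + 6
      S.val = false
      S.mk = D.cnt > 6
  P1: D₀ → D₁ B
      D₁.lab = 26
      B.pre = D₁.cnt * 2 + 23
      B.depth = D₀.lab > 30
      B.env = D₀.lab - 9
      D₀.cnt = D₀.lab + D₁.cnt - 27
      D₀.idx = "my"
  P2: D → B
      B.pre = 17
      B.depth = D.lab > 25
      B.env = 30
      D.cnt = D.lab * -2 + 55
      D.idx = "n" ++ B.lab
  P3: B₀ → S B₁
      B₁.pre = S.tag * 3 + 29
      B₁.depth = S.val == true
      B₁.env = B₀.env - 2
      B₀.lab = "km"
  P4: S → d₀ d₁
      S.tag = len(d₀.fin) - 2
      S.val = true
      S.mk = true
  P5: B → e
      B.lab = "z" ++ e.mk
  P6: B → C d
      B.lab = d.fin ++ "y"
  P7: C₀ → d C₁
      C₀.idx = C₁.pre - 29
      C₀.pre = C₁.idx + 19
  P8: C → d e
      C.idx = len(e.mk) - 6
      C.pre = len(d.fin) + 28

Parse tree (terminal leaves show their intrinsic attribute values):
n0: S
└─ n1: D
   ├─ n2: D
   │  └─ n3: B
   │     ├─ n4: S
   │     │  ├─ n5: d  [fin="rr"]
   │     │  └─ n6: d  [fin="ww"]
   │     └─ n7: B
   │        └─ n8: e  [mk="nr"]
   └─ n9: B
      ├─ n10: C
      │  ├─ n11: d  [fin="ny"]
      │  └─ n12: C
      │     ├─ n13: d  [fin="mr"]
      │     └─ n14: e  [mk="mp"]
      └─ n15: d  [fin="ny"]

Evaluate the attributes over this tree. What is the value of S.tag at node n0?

24

1. n1.lab = 30  [30]
2. n2.lab = 26  [26]
3. n3.pre = 17  [17]
4. n3.depth = true  [D.lab > 25]
5. n3.env = 30  [30]
6. n5.fin = "rr"  [terminal]
7. n6.fin = "ww"  [terminal]
8. n4.tag = 0  [len(d₀.fin) - 2]
9. n4.val = true  [true]
10. n4.mk = true  [true]
11. n7.pre = 29  [S.tag * 3 + 29]
12. n7.depth = true  [S.val == true]
13. n7.env = 28  [B₀.env - 2]
14. n8.mk = "nr"  [terminal]
15. n7.lab = "znr"  ["z" ++ e.mk]
16. n3.lab = "km"  ["km"]
17. n2.cnt = 3  [D.lab * -2 + 55]
18. n2.idx = "nkm"  ["n" ++ B.lab]
19. n9.pre = 29  [D₁.cnt * 2 + 23]
20. n9.depth = false  [D₀.lab > 30]
21. n9.env = 21  [D₀.lab - 9]
22. n11.fin = "ny"  [terminal]
23. n13.fin = "mr"  [terminal]
24. n14.mk = "mp"  [terminal]
25. n12.idx = -4  [len(e.mk) - 6]
26. n12.pre = 30  [len(d.fin) + 28]
27. n10.idx = 1  [C₁.pre - 29]
28. n10.pre = 15  [C₁.idx + 19]
29. n15.fin = "ny"  [terminal]
30. n9.lab = "nyy"  [d.fin ++ "y"]
31. n1.cnt = 6  [D₀.lab + D₁.cnt - 27]
32. n1.idx = "my"  ["my"]
33. n0.tag = 24  [D.cnt * 3 + 6]
34. n0.val = false  [false]
35. n0.mk = false  [D.cnt > 6]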